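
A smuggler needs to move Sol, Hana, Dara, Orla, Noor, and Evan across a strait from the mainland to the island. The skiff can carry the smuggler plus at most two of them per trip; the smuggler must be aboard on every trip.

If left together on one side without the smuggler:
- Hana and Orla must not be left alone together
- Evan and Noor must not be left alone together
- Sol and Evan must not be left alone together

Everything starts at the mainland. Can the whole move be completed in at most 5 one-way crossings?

No

Counting alone: the smuggler can take at most 2 across per trip to the island, so moving all 6 needs at least 3 loaded trips out, with a return between consecutive ones — at least 5 crossings.
The safety rule pushes this higher. Following every safe sequence of crossings, the most of the 6 that can be at the island as the skiff arrives there on crossing 5 is 5 — never all 6.
So the move cannot be finished within 5 crossings. (The shortest complete plan takes 7:)
1. Smuggler goes to the island with Evan and Hana.  [the mainland: Dara, Noor, Orla, Sol | the island: Evan, Hana]
2. Smuggler goes back to the mainland alone.  [the mainland: Dara, Noor, Orla, Sol | the island: Evan, Hana]
3. Smuggler goes to the island with Sol.  [the mainland: Dara, Noor, Orla | the island: Evan, Hana, Sol]
4. Smuggler goes back to the mainland with Evan.  [the mainland: Dara, Evan, Noor, Orla | the island: Hana, Sol]
5. Smuggler goes to the island with Dara and Noor.  [the mainland: Evan, Orla | the island: Dara, Hana, Noor, Sol]
6. Smuggler goes back to the mainland alone.  [the mainland: Evan, Orla | the island: Dara, Hana, Noor, Sol]
7. Smuggler goes to the island with Evan and Orla.  [the mainland: — | the island: Dara, Evan, Hana, Noor, Orla, Sol]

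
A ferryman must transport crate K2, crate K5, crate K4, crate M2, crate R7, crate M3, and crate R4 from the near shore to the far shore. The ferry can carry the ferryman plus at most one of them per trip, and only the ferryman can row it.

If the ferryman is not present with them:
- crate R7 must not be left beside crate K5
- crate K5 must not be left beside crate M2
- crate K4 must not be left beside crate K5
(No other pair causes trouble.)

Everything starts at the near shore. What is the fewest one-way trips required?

Following every safe sequence of crossings from the start, the most of the 7 that can be at the far shore as the ferry arrives there on crossings 1, 3, 5, 7, 9 is 1, 2, 3, 4, 5 respectively; the best ever achieved is 5 of 7.
From crossing 11 on, no configuration arises that was not already reachable earlier: only 72 distinct safe configurations (who is on which side, and where the ferry is) can ever be reached, none of them has everyone across, and every continuation just revisits them. So no valid plan exists.

impossible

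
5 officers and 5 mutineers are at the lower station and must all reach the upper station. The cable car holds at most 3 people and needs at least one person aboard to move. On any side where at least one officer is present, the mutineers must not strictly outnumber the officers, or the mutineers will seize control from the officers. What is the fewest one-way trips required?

11

Counting alone: each trip to the upper station takes at most 3 across and each return brings at least 1 back, so after t trips out (and t−1 returns) at most 3t − (t−1) of the 10 are across; that first reaches 10 at t = 5, so at least 9 crossings are needed.
The safety rule pushes this higher. Following every safe sequence of crossings, the most of the 10 that can be at the upper station as the cable car arrives there on crossing 9 is 9 — never all 10.
So no plan with fewer than 11 crossings exists, and this one achieves 11:
1. 2 mutineers → the upper station.  (the lower station: 5O 3M; the upper station: 0O 2M)
2. 1 mutineer ← the lower station.  (the lower station: 5O 4M; the upper station: 0O 1M)
3. 3 mutineers → the upper station.  (the lower station: 5O 1M; the upper station: 0O 4M)
4. 1 mutineer ← the lower station.  (the lower station: 5O 2M; the upper station: 0O 3M)
5. 3 officers → the upper station.  (the lower station: 2O 2M; the upper station: 3O 3M)
6. 1 officer and 1 mutineer ← the lower station.  (the lower station: 3O 3M; the upper station: 2O 2M)
7. 3 officers → the upper station.  (the lower station: 0O 3M; the upper station: 5O 2M)
8. 1 mutineer ← the lower station.  (the lower station: 0O 4M; the upper station: 5O 1M)
9. 2 mutineers → the upper station.  (the lower station: 0O 2M; the upper station: 5O 3M)
10. 1 mutineer ← the lower station.  (the lower station: 0O 3M; the upper station: 5O 2M)
11. 3 mutineers → the upper station.  (the lower station: 0O 0M; the upper station: 5O 5M)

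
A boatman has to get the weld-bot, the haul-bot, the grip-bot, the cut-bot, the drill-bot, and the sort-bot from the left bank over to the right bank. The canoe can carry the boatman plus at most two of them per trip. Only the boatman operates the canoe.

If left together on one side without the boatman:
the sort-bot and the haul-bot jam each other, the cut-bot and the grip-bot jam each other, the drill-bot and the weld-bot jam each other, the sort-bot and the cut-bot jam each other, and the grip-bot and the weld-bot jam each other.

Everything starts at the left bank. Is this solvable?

No

Whatever the first load, the items left behind include a forbidden pair without the boatman. No opening move is safe, so no plan exists.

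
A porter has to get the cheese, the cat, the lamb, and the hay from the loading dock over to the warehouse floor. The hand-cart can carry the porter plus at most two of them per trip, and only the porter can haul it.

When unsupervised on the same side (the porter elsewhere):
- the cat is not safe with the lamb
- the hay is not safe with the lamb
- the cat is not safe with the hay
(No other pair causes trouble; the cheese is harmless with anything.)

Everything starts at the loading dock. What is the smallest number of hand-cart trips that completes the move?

Counting alone: the porter can take at most 2 across per trip to the warehouse floor, so moving all 4 needs at least 2 loaded trips out, with a return between consecutive ones — at least 3 crossings.
The safety rule pushes this higher. Following every safe sequence of crossings, the most of the 4 that can be at the warehouse floor as the hand-cart arrives there on crossing 3 is 3 — never all 4.
So no plan with fewer than 5 crossings exists, and this one achieves 5:
1. Porter goes to the warehouse floor with the cat and the lamb.  [the loading dock: the cheese, the hay | the warehouse floor: the cat, the lamb]
2. Porter goes back to the loading dock with the cat.  [the loading dock: the cat, the cheese, the hay | the warehouse floor: the lamb]
3. Porter goes to the warehouse floor with the cat and the cheese.  [the loading dock: the hay | the warehouse floor: the cat, the cheese, the lamb]
4. Porter goes back to the loading dock with the cat.  [the loading dock: the cat, the hay | the warehouse floor: the cheese, the lamb]
5. Porter goes to the warehouse floor with the cat and the hay.  [the loading dock: — | the warehouse floor: the cat, the cheese, the hay, the lamb]

5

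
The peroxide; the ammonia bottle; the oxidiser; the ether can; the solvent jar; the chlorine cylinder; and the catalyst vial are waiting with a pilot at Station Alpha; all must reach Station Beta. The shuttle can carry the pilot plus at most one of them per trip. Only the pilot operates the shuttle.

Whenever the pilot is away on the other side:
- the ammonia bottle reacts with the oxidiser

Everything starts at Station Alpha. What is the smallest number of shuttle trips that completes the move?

13

Counting alone: the pilot can take at most 1 across per trip to Station Beta, so moving all 7 needs at least 7 loaded trips out, with a return between consecutive ones — at least 13 crossings.
The plan below uses exactly 13 crossings, so it is optimal:
1. Pilot goes to Station Beta with the ammonia bottle.
2. Pilot goes back to Station Alpha alone.
3. Pilot goes to Station Beta with the peroxide.
4. Pilot goes back to Station Alpha alone.
5. Pilot goes to Station Beta with the ether can.
6. Pilot goes back to Station Alpha alone.
7. Pilot goes to Station Beta with the solvent jar.
8. Pilot goes back to Station Alpha alone.
9. Pilot goes to Station Beta with the chlorine cylinder.
10. Pilot goes back to Station Alpha alone.
11. Pilot goes to Station Beta with the catalyst vial.
12. Pilot goes back to Station Alpha alone.
13. Pilot goes to Station Beta with the oxidiser.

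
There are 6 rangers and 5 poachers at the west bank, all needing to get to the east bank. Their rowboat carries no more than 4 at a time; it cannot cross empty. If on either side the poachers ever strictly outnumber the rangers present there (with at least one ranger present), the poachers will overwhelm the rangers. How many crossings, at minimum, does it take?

7

Counting alone: each trip to the east bank takes at most 4 across and each return brings at least 1 back, so after t trips out (and t−1 returns) at most 4t − (t−1) of the 11 are across; that first reaches 11 at t = 4, so at least 7 crossings are needed.
The plan below uses exactly 7 crossings, so it is optimal:
1. 2 poachers → the east bank.  (the west bank: 6R 3P; the east bank: 0R 2P)
2. 1 poacher ← the west bank.  (the west bank: 6R 4P; the east bank: 0R 1P)
3. 4 poachers → the east bank.  (the west bank: 6R 0P; the east bank: 0R 5P)
4. 1 poacher ← the west bank.  (the west bank: 6R 1P; the east bank: 0R 4P)
5. 4 rangers → the east bank.  (the west bank: 2R 1P; the east bank: 4R 4P)
6. 1 poacher ← the west bank.  (the west bank: 2R 2P; the east bank: 4R 3P)
7. 2 rangers and 2 poachers → the east bank.  (the west bank: 0R 0P; the east bank: 6R 5P)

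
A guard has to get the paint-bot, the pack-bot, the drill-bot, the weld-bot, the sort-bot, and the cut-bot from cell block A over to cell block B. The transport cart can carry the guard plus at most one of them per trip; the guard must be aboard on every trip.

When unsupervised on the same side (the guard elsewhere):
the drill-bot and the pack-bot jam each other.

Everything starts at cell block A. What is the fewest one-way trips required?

Counting alone: the guard can take at most 1 across per trip to cell block B, so moving all 6 needs at least 6 loaded trips out, with a return between consecutive ones — at least 11 crossings.
The plan below uses exactly 11 crossings, so it is optimal:
1. Guard goes to cell block B with the pack-bot.
2. Guard goes back to cell block A alone.
3. Guard goes to cell block B with the paint-bot.
4. Guard goes back to cell block A alone.
5. Guard goes to cell block B with the weld-bot.
6. Guard goes back to cell block A alone.
7. Guard goes to cell block B with the sort-bot.
8. Guard goes back to cell block A alone.
9. Guard goes to cell block B with the cut-bot.
10. Guard goes back to cell block A alone.
11. Guard goes to cell block B with the drill-bot.

11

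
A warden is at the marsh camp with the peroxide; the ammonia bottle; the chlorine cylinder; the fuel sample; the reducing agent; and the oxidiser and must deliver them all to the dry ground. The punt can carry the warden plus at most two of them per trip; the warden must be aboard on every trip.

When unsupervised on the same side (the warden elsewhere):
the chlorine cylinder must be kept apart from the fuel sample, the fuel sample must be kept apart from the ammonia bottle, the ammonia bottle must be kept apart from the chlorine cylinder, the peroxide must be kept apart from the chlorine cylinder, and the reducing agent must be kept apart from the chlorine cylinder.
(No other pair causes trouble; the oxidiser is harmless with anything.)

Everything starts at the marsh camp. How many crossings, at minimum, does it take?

Counting alone: the warden can take at most 2 across per trip to the dry ground, so moving all 6 needs at least 3 loaded trips out, with a return between consecutive ones — at least 5 crossings.
The safety rule pushes this higher. Following every safe sequence of crossings, the most of the 6 that can be at the dry ground as the punt arrives there on crossings 5, 7 is 4, 5 respectively — never all 6.
So no plan with fewer than 9 crossings exists, and this one achieves 9:
1. Warden goes to the dry ground with the ammonia bottle and the chlorine cylinder.  [the marsh camp: the fuel sample, the oxidiser, the peroxide, the reducing agent | the dry ground: the ammonia bottle, the chlorine cylinder]
2. Warden goes back to the marsh camp with the ammonia bottle.  [the marsh camp: the ammonia bottle, the fuel sample, the oxidiser, the peroxide, the reducing agent | the dry ground: the chlorine cylinder]
3. Warden goes to the dry ground with the ammonia bottle and the peroxide.  [the marsh camp: the fuel sample, the oxidiser, the reducing agent | the dry ground: the ammonia bottle, the chlorine cylinder, the peroxide]
4. Warden goes back to the marsh camp with the chlorine cylinder.  [the marsh camp: the chlorine cylinder, the fuel sample, the oxidiser, the reducing agent | the dry ground: the ammonia bottle, the peroxide]
5. Warden goes to the dry ground with the chlorine cylinder and the reducing agent.  [the marsh camp: the fuel sample, the oxidiser | the dry ground: the ammonia bottle, the chlorine cylinder, the peroxide, the reducing agent]
6. Warden goes back to the marsh camp with the chlorine cylinder.  [the marsh camp: the chlorine cylinder, the fuel sample, the oxidiser | the dry ground: the ammonia bottle, the peroxide, the reducing agent]
7. Warden goes to the dry ground with the chlorine cylinder and the oxidiser.  [the marsh camp: the fuel sample | the dry ground: the ammonia bottle, the chlorine cylinder, the oxidiser, the peroxide, the reducing agent]
8. Warden goes back to the marsh camp with the chlorine cylinder.  [the marsh camp: the chlorine cylinder, the fuel sample | the dry ground: the ammonia bottle, the oxidiser, the peroxide, the reducing agent]
9. Warden goes to the dry ground with the chlorine cylinder and the fuel sample.  [the marsh camp: — | the dry ground: the ammonia bottle, the chlorine cylinder, the fuel sample, the oxidiser, the peroxide, the reducing agent]

9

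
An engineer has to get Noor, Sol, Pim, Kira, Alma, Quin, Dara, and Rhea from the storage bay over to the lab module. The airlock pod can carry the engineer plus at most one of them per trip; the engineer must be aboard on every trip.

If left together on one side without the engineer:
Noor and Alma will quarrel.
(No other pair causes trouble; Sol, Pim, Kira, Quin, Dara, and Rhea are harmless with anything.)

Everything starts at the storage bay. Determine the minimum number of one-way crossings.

15

Counting alone: the engineer can take at most 1 across per trip to the lab module, so moving all 8 needs at least 8 loaded trips out, with a return between consecutive ones — at least 15 crossings.
The plan below uses exactly 15 crossings, so it is optimal:
1. Engineer goes to the lab module with Noor.
2. Engineer goes back to the storage bay alone.
3. Engineer goes to the lab module with Sol.
4. Engineer goes back to the storage bay alone.
5. Engineer goes to the lab module with Pim.
6. Engineer goes back to the storage bay alone.
7. Engineer goes to the lab module with Kira.
8. Engineer goes back to the storage bay alone.
9. Engineer goes to the lab module with Quin.
10. Engineer goes back to the storage bay alone.
11. Engineer goes to the lab module with Dara.
12. Engineer goes back to the storage bay alone.
13. Engineer goes to the lab module with Rhea.
14. Engineer goes back to the storage bay alone.
15. Engineer goes to the lab module with Alma.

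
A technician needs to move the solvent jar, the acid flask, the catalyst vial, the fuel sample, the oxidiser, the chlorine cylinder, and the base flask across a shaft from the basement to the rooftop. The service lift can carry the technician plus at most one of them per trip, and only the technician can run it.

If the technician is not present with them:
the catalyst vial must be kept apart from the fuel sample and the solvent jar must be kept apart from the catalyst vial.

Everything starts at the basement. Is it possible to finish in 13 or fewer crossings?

No

Counting alone: the technician can take at most 1 across per trip to the rooftop, so moving all 7 needs at least 7 loaded trips out, with a return between consecutive ones — at least 13 crossings.
The safety rule pushes this higher. Following every safe sequence of crossings, the most of the 7 that can be at the rooftop as the service lift arrives there on crossing 13 is 6 — never all 7.
So the move cannot be finished within 13 crossings. (The shortest complete plan takes 15:)
1. Technician goes to the rooftop with the catalyst vial.  [the basement: the acid flask, the base flask, the chlorine cylinder, the fuel sample, the oxidiser, the solvent jar | the rooftop: the catalyst vial]
2. Technician goes back to the basement alone.  [the basement: the acid flask, the base flask, the chlorine cylinder, the fuel sample, the oxidiser, the solvent jar | the rooftop: the catalyst vial]
3. Technician goes to the rooftop with the solvent jar.  [the basement: the acid flask, the base flask, the chlorine cylinder, the fuel sample, the oxidiser | the rooftop: the catalyst vial, the solvent jar]
4. Technician goes back to the basement with the catalyst vial.  [the basement: the acid flask, the base flask, the catalyst vial, the chlorine cylinder, the fuel sample, the oxidiser | the rooftop: the solvent jar]
5. Technician goes to the rooftop with the fuel sample.  [the basement: the acid flask, the base flask, the catalyst vial, the chlorine cylinder, the oxidiser | the rooftop: the fuel sample, the solvent jar]
6. Technician goes back to the basement alone.  [the basement: the acid flask, the base flask, the catalyst vial, the chlorine cylinder, the oxidiser | the rooftop: the fuel sample, the solvent jar]
7. Technician goes to the rooftop with the acid flask.  [the basement: the base flask, the catalyst vial, the chlorine cylinder, the oxidiser | the rooftop: the acid flask, the fuel sample, the solvent jar]
8. Technician goes back to the basement alone.  [the basement: the base flask, the catalyst vial, the chlorine cylinder, the oxidiser | the rooftop: the acid flask, the fuel sample, the solvent jar]
9. Technician goes to the rooftop with the oxidiser.  [the basement: the base flask, the catalyst vial, the chlorine cylinder | the rooftop: the acid flask, the fuel sample, the oxidiser, the solvent jar]
10. Technician goes back to the basement alone.  [the basement: the base flask, the catalyst vial, the chlorine cylinder | the rooftop: the acid flask, the fuel sample, the oxidiser, the solvent jar]
11. Technician goes to the rooftop with the chlorine cylinder.  [the basement: the base flask, the catalyst vial | the rooftop: the acid flask, the chlorine cylinder, the fuel sample, the oxidiser, the solvent jar]
12. Technician goes back to the basement alone.  [the basement: the base flask, the catalyst vial | the rooftop: the acid flask, the chlorine cylinder, the fuel sample, the oxidiser, the solvent jar]
13. Technician goes to the rooftop with the base flask.  [the basement: the catalyst vial | the rooftop: the acid flask, the base flask, the chlorine cylinder, the fuel sample, the oxidiser, the solvent jar]
14. Technician goes back to the basement alone.  [the basement: the catalyst vial | the rooftop: the acid flask, the base flask, the chlorine cylinder, the fuel sample, the oxidiser, the solvent jar]
15. Technician goes to the rooftop with the catalyst vial.  [the basement: — | the rooftop: the acid flask, the base flask, the catalyst vial, the chlorine cylinder, the fuel sample, the oxidiser, the solvent jar]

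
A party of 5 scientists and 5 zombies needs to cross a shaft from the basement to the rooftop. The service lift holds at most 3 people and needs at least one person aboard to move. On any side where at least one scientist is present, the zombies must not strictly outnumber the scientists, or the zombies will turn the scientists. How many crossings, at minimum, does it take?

11

Counting alone: each trip to the rooftop takes at most 3 across and each return brings at least 1 back, so after t trips out (and t−1 returns) at most 3t − (t−1) of the 10 are across; that first reaches 10 at t = 5, so at least 9 crossings are needed.
The safety rule pushes this higher. Following every safe sequence of crossings, the most of the 10 that can be at the rooftop as the service lift arrives there on crossing 9 is 9 — never all 10.
So no plan with fewer than 11 crossings exists, and this one achieves 11:
1. 2 zombies → the rooftop.  (the basement: 5S 3Z; the rooftop: 0S 2Z)
2. 1 zombie ← the basement.  (the basement: 5S 4Z; the rooftop: 0S 1Z)
3. 3 zombies → the rooftop.  (the basement: 5S 1Z; the rooftop: 0S 4Z)
4. 1 zombie ← the basement.  (the basement: 5S 2Z; the rooftop: 0S 3Z)
5. 3 scientists → the rooftop.  (the basement: 2S 2Z; the rooftop: 3S 3Z)
6. 1 scientist and 1 zombie ← the basement.  (the basement: 3S 3Z; the rooftop: 2S 2Z)
7. 3 scientists → the rooftop.  (the basement: 0S 3Z; the rooftop: 5S 2Z)
8. 1 zombie ← the basement.  (the basement: 0S 4Z; the rooftop: 5S 1Z)
9. 2 zombies → the rooftop.  (the basement: 0S 2Z; the rooftop: 5S 3Z)
10. 1 zombie ← the basement.  (the basement: 0S 3Z; the rooftop: 5S 2Z)
11. 3 zombies → the rooftop.  (the basement: 0S 0Z; the rooftop: 5S 5Z)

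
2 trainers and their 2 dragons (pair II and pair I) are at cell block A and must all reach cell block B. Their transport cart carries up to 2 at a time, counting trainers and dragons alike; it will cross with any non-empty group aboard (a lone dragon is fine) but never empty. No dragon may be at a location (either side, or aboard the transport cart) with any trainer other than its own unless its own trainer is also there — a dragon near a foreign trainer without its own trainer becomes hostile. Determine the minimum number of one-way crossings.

Counting alone: each trip to cell block B takes at most 2 across and each return brings at least 1 back, so after t trips out (and t−1 returns) at most 2t − (t−1) of the 4 are across; that first reaches 4 at t = 3, so at least 5 crossings are needed.
The plan below uses exactly 5 crossings, so it is optimal:
1. dragon II and trainer II cross → cell block B.
2. trainer II crosses ← cell block A.
3. trainer I and trainer II cross → cell block B.
4. trainer I crosses ← cell block A.
5. dragon I and trainer I cross → cell block B.

5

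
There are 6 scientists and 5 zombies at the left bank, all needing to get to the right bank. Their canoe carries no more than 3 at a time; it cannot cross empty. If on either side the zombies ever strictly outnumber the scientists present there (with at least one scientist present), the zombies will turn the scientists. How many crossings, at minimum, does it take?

Counting alone: each trip to the right bank takes at most 3 across and each return brings at least 1 back, so after t trips out (and t−1 returns) at most 3t − (t−1) of the 11 are across; that first reaches 11 at t = 5, so at least 9 crossings are needed.
The plan below uses exactly 9 crossings, so it is optimal:
1. 3 zombies → the right bank.  (the left bank: 6S 2Z; the right bank: 0S 3Z)
2. 1 zombie ← the left bank.  (the left bank: 6S 3Z; the right bank: 0S 2Z)
3. 3 scientists → the right bank.  (the left bank: 3S 3Z; the right bank: 3S 2Z)
4. 1 scientist ← the left bank.  (the left bank: 4S 3Z; the right bank: 2S 2Z)
5. 2 scientists and 1 zombie → the right bank.  (the left bank: 2S 2Z; the right bank: 4S 3Z)
6. 1 scientist ← the left bank.  (the left bank: 3S 2Z; the right bank: 3S 3Z)
7. 2 scientists and 1 zombie → the right bank.  (the left bank: 1S 1Z; the right bank: 5S 4Z)
8. 1 scientist ← the left bank.  (the left bank: 2S 1Z; the right bank: 4S 4Z)
9. 2 scientists and 1 zombie → the right bank.  (the left bank: 0S 0Z; the right bank: 6S 5Z)

9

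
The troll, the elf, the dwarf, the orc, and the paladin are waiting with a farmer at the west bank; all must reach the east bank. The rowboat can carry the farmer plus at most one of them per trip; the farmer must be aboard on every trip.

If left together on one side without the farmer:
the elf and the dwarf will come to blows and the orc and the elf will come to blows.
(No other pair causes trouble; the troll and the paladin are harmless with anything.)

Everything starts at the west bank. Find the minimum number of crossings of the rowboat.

Counting alone: the farmer can take at most 1 across per trip to the east bank, so moving all 5 needs at least 5 loaded trips out, with a return between consecutive ones — at least 9 crossings.
The safety rule pushes this higher. Following every safe sequence of crossings, the most of the 5 that can be at the east bank as the rowboat arrives there on crossing 9 is 4 — never all 5.
So no plan with fewer than 11 crossings exists, and this one achieves 11:
1. Farmer goes to the east bank with the elf.
2. Farmer goes back to the west bank alone.
3. Farmer goes to the east bank with the troll.
4. Farmer goes back to the west bank alone.
5. Farmer goes to the east bank with the dwarf.
6. Farmer goes back to the west bank with the elf.
7. Farmer goes to the east bank with the orc.
8. Farmer goes back to the west bank alone.
9. Farmer goes to the east bank with the paladin.
10. Farmer goes back to the west bank alone.
11. Farmer goes to the east bank with the elf.

11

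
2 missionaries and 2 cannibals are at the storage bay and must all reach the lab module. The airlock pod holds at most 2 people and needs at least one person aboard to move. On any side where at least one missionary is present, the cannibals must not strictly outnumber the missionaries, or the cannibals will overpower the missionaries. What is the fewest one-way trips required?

Counting alone: each trip to the lab module takes at most 2 across and each return brings at least 1 back, so after t trips out (and t−1 returns) at most 2t − (t−1) of the 4 are across; that first reaches 4 at t = 3, so at least 5 crossings are needed.
The plan below uses exactly 5 crossings, so it is optimal:
1. 2 cannibals → the lab module.  (the storage bay: 2M 0C; the lab module: 0M 2C)
2. 1 cannibal ← the storage bay.  (the storage bay: 2M 1C; the lab module: 0M 1C)
3. 2 missionaries → the lab module.  (the storage bay: 0M 1C; the lab module: 2M 1C)
4. 1 cannibal ← the storage bay.  (the storage bay: 0M 2C; the lab module: 2M 0C)
5. 2 cannibals → the lab module.  (the storage bay: 0M 0C; the lab module: 2M 2C)

5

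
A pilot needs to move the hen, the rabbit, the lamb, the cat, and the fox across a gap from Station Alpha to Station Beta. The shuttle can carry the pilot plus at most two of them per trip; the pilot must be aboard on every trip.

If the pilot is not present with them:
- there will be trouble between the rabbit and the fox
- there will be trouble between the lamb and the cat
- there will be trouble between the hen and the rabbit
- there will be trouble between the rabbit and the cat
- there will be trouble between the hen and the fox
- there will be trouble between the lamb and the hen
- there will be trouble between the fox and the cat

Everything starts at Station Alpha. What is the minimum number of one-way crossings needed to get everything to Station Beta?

impossible

Whatever the first load, the items left behind include a forbidden pair without the pilot. No opening move is safe, so no plan exists.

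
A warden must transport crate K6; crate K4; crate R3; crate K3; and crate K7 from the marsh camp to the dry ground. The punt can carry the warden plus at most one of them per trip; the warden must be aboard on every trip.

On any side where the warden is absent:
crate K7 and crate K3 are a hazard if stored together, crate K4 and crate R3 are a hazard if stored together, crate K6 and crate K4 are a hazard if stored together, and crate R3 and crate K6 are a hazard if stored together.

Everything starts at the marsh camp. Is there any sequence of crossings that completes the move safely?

Whatever the first load, the items left behind include a forbidden pair without the warden. No opening move is safe, so no plan exists.

No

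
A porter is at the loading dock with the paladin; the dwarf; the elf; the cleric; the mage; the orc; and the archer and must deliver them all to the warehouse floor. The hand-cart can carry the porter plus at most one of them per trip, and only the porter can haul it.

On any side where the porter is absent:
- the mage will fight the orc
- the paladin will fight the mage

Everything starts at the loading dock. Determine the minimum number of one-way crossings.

15

Counting alone: the porter can take at most 1 across per trip to the warehouse floor, so moving all 7 needs at least 7 loaded trips out, with a return between consecutive ones — at least 13 crossings.
The safety rule pushes this higher. Following every safe sequence of crossings, the most of the 7 that can be at the warehouse floor as the hand-cart arrives there on crossing 13 is 6 — never all 7.
So no plan with fewer than 15 crossings exists, and this one achieves 15:
1. Porter goes to the warehouse floor with the mage.  [the loading dock: the archer, the cleric, the dwarf, the elf, the orc, the paladin | the warehouse floor: the mage]
2. Porter goes back to the loading dock alone.  [the loading dock: the archer, the cleric, the dwarf, the elf, the orc, the paladin | the warehouse floor: the mage]
3. Porter goes to the warehouse floor with the paladin.  [the loading dock: the archer, the cleric, the dwarf, the elf, the orc | the warehouse floor: the mage, the paladin]
4. Porter goes back to the loading dock with the mage.  [the loading dock: the archer, the cleric, the dwarf, the elf, the mage, the orc | the warehouse floor: the paladin]
5. Porter goes to the warehouse floor with the orc.  [the loading dock: the archer, the cleric, the dwarf, the elf, the mage | the warehouse floor: the orc, the paladin]
6. Porter goes back to the loading dock alone.  [the loading dock: the archer, the cleric, the dwarf, the elf, the mage | the warehouse floor: the orc, the paladin]
7. Porter goes to the warehouse floor with the dwarf.  [the loading dock: the archer, the cleric, the elf, the mage | the warehouse floor: the dwarf, the orc, the paladin]
8. Porter goes back to the loading dock alone.  [the loading dock: the archer, the cleric, the elf, the mage | the warehouse floor: the dwarf, the orc, the paladin]
9. Porter goes to the warehouse floor with the elf.  [the loading dock: the archer, the cleric, the mage | the warehouse floor: the dwarf, the elf, the orc, the paladin]
10. Porter goes back to the loading dock alone.  [the loading dock: the archer, the cleric, the mage | the warehouse floor: the dwarf, the elf, the orc, the paladin]
11. Porter goes to the warehouse floor with the cleric.  [the loading dock: the archer, the mage | the warehouse floor: the cleric, the dwarf, the elf, the orc, the paladin]
12. Porter goes back to the loading dock alone.  [the loading dock: the archer, the mage | the warehouse floor: the cleric, the dwarf, the elf, the orc, the paladin]
13. Porter goes to the warehouse floor with the archer.  [the loading dock: the mage | the warehouse floor: the archer, the cleric, the dwarf, the elf, the orc, the paladin]
14. Porter goes back to the loading dock alone.  [the loading dock: the mage | the warehouse floor: the archer, the cleric, the dwarf, the elf, the orc, the paladin]
15. Porter goes to the warehouse floor with the mage.  [the loading dock: — | the warehouse floor: the archer, the cleric, the dwarf, the elf, the mage, the orc, the paladin]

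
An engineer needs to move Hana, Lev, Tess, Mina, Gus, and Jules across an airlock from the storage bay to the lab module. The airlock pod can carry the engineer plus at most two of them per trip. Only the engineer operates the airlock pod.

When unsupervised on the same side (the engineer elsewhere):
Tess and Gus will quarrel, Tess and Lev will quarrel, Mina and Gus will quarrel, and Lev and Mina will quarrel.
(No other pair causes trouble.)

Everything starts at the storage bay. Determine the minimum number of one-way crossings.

Counting alone: the engineer can take at most 2 across per trip to the lab module, so moving all 6 needs at least 3 loaded trips out, with a return between consecutive ones — at least 5 crossings.
The plan below uses exactly 5 crossings, so it is optimal:
1. Engineer goes to the lab module with Gus and Lev.
2. Engineer goes back to the storage bay alone.
3. Engineer goes to the lab module with Hana and Jules.
4. Engineer goes back to the storage bay alone.
5. Engineer goes to the lab module with Mina and Tess.

5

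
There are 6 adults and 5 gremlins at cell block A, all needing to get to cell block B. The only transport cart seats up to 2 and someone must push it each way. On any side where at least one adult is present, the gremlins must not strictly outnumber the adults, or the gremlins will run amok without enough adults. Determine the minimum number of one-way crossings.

19

Counting alone: each trip to cell block B takes at most 2 across and each return brings at least 1 back, so after t trips out (and t−1 returns) at most 2t − (t−1) of the 11 are across; that first reaches 11 at t = 10, so at least 19 crossings are needed.
The plan below uses exactly 19 crossings, so it is optimal:
1. 2 gremlins → cell block B.  (cell block A: 6A 3G; cell block B: 0A 2G)
2. 1 gremlin ← cell block A.  (cell block A: 6A 4G; cell block B: 0A 1G)
3. 2 gremlins → cell block B.  (cell block A: 6A 2G; cell block B: 0A 3G)
4. 1 gremlin ← cell block A.  (cell block A: 6A 3G; cell block B: 0A 2G)
5. 2 adults → cell block B.  (cell block A: 4A 3G; cell block B: 2A 2G)
6. 1 gremlin ← cell block A.  (cell block A: 4A 4G; cell block B: 2A 1G)
7. 1 adult and 1 gremlin → cell block B.  (cell block A: 3A 3G; cell block B: 3A 2G)
8. 1 adult ← cell block A.  (cell block A: 4A 3G; cell block B: 2A 2G)
9. 1 adult and 1 gremlin → cell block B.  (cell block A: 3A 2G; cell block B: 3A 3G)
10. 1 gremlin ← cell block A.  (cell block A: 3A 3G; cell block B: 3A 2G)
11. 1 adult and 1 gremlin → cell block B.  (cell block A: 2A 2G; cell block B: 4A 3G)
12. 1 adult ← cell block A.  (cell block A: 3A 2G; cell block B: 3A 3G)
13. 1 adult and 1 gremlin → cell block B.  (cell block A: 2A 1G; cell block B: 4A 4G)
14. 1 gremlin ← cell block A.  (cell block A: 2A 2G; cell block B: 4A 3G)
15. 1 adult and 1 gremlin → cell block B.  (cell block A: 1A 1G; cell block B: 5A 4G)
16. 1 adult ← cell block A.  (cell block A: 2A 1G; cell block B: 4A 4G)
17. 1 adult and 1 gremlin → cell block B.  (cell block A: 1A 0G; cell block B: 5A 5G)
18. 1 gremlin ← cell block A.  (cell block A: 1A 1G; cell block B: 5A 4G)
19. 1 adult and 1 gremlin → cell block B.  (cell block A: 0A 0G; cell block B: 6A 5G)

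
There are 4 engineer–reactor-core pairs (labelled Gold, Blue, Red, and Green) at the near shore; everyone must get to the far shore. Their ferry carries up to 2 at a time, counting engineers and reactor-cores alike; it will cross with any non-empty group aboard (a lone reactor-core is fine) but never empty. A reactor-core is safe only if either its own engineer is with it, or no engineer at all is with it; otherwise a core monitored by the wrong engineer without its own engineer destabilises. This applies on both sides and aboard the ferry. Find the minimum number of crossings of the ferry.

impossible

Following every safe sequence of crossings from the start, the most of the 8 that can be at the far shore as the ferry arrives there on crossings 1, 3, 5 is 2, 3, 4 respectively; the best ever achieved is 4 of 8.
From crossing 7 on, no configuration arises that was not already reachable earlier: only 44 distinct safe configurations (who is on which side, and where the ferry is) can ever be reached, none of them has everyone across, and every continuation just revisits them. So no valid plan exists.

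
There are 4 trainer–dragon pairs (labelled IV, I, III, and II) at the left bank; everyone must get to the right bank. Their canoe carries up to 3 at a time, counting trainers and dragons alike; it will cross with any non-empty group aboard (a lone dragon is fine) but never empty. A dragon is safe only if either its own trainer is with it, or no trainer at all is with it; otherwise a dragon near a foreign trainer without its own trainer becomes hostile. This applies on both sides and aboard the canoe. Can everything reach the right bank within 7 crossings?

Counting alone: each trip to the right bank takes at most 3 across and each return brings at least 1 back, so after t trips out (and t−1 returns) at most 3t − (t−1) of the 8 are across; that first reaches 8 at t = 4, so at least 7 crossings are needed.
The safety rule pushes this higher. Following every safe sequence of crossings, the most of the 8 that can be at the right bank as the canoe arrives there on crossing 7 is 7 — never all 8.
So the move cannot be finished within 7 crossings. (The shortest complete plan takes 9:)
1. dragon IV and trainer IV cross → the right bank.
2. trainer IV crosses ← the left bank.
3. dragon I, trainer I, and trainer IV cross → the right bank.
4. dragon IV and trainer IV cross ← the left bank.
5. trainer II, trainer III, and trainer IV cross → the right bank.
6. dragon I crosses ← the left bank.
7. dragon I and dragon IV cross → the right bank.
8. dragon IV crosses ← the left bank.
9. dragon II, dragon III, and dragon IV cross → the right bank.

No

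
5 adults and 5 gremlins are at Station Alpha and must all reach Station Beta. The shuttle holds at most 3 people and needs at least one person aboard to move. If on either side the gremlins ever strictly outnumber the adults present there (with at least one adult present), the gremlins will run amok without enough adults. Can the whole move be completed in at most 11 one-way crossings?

Yes

Yes — this plan uses 11 crossings (≤ 11):
1. 2 gremlins → Station Beta.  (Station Alpha: 5A 3G; Station Beta: 0A 2G)
2. 1 gremlin ← Station Alpha.  (Station Alpha: 5A 4G; Station Beta: 0A 1G)
3. 3 gremlins → Station Beta.  (Station Alpha: 5A 1G; Station Beta: 0A 4G)
4. 1 gremlin ← Station Alpha.  (Station Alpha: 5A 2G; Station Beta: 0A 3G)
5. 3 adults → Station Beta.  (Station Alpha: 2A 2G; Station Beta: 3A 3G)
6. 1 adult and 1 gremlin ← Station Alpha.  (Station Alpha: 3A 3G; Station Beta: 2A 2G)
7. 3 adults → Station Beta.  (Station Alpha: 0A 3G; Station Beta: 5A 2G)
8. 1 gremlin ← Station Alpha.  (Station Alpha: 0A 4G; Station Beta: 5A 1G)
9. 2 gremlins → Station Beta.  (Station Alpha: 0A 2G; Station Beta: 5A 3G)
10. 1 gremlin ← Station Alpha.  (Station Alpha: 0A 3G; Station Beta: 5A 2G)
11. 3 gremlins → Station Beta.  (Station Alpha: 0A 0G; Station Beta: 5A 5G)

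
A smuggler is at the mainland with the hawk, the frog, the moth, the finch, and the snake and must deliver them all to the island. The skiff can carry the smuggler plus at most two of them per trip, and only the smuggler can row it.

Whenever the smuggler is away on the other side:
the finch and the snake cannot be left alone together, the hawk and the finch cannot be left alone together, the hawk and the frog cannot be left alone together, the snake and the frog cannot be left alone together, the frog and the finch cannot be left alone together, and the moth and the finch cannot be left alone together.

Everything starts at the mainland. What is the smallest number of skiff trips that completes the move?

7

Counting alone: the smuggler can take at most 2 across per trip to the island, so moving all 5 needs at least 3 loaded trips out, with a return between consecutive ones — at least 5 crossings.
The safety rule pushes this higher. Following every safe sequence of crossings, the most of the 5 that can be at the island as the skiff arrives there on crossing 5 is 4 — never all 5.
So no plan with fewer than 7 crossings exists, and this one achieves 7:
1. Smuggler goes to the island with the finch and the frog.  [the mainland: the hawk, the moth, the snake | the island: the finch, the frog]
2. Smuggler goes back to the mainland with the frog.  [the mainland: the frog, the hawk, the moth, the snake | the island: the finch]
3. Smuggler goes to the island with the hawk and the snake.  [the mainland: the frog, the moth | the island: the finch, the hawk, the snake]
4. Smuggler goes back to the mainland with the finch.  [the mainland: the finch, the frog, the moth | the island: the hawk, the snake]
5. Smuggler goes to the island with the frog and the moth.  [the mainland: the finch | the island: the frog, the hawk, the moth, the snake]
6. Smuggler goes back to the mainland with the frog.  [the mainland: the finch, the frog | the island: the hawk, the moth, the snake]
7. Smuggler goes to the island with the finch and the frog.  [the mainland: — | the island: the finch, the frog, the hawk, the moth, the snake]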